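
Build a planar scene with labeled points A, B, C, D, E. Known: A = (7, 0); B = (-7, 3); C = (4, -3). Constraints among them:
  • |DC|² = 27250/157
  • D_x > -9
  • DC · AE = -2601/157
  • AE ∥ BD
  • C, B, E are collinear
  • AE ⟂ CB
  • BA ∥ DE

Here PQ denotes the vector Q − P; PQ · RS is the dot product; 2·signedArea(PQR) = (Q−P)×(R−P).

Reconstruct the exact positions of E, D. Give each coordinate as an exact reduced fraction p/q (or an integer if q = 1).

D = (-1405/157, -90/157)
E = (793/157, -561/157)

1. E_x = 793/157  [C, B, E are collinear ∩ AE ⟂ CB]
2. E_y = -561/157  [C, B, E are collinear ∩ AE ⟂ CB]
   → E = (793/157, -561/157)
3. D_x = -1405/157  [BA ∥ DE ∩ AE ∥ BD]
4. D_y = -90/157  [BA ∥ DE ∩ AE ∥ BD]
   → D = (-1405/157, -90/157)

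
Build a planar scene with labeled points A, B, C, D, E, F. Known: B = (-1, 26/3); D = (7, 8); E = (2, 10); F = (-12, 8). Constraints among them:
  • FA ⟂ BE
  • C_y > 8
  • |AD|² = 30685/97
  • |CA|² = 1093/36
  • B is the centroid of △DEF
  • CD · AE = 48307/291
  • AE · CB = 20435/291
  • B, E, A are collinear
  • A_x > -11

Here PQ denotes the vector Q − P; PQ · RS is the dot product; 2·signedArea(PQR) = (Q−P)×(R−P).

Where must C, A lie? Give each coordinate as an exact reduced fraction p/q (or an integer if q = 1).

1. A_x = -1012/97  [B, E, A are collinear ∩ FA ⟂ BE]
2. A_y = 434/97  [B, E, A are collinear ∩ FA ⟂ BE]
   → A = (-1012/97, 434/97)
3. C_x = -13/2  [line -1206/97·x + -536/97·y + -10117/291 = 0 ∩ |CA|² = 1093/36]
4. C_y = 25/3  [line -1206/97·x + -536/97·y + -10117/291 = 0 ∩ |CA|² = 1093/36]
   → C = (-13/2, 25/3)

A = (-1012/97, 434/97)
C = (-13/2, 25/3)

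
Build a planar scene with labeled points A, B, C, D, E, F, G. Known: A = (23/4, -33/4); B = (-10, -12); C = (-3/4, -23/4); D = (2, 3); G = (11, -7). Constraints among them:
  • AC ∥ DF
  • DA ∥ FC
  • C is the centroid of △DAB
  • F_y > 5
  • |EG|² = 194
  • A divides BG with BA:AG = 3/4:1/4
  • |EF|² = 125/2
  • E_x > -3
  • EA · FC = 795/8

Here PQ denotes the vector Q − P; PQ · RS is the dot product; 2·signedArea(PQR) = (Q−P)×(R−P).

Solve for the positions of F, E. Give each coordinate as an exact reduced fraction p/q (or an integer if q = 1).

1. F_x = -9/2  [DA ∥ FC ∩ AC ∥ DF]
2. F_y = 11/2  [DA ∥ FC ∩ AC ∥ DF]
   → F = (-9/2, 11/2)
3. E_x = -2  [line -15/4·x + 45/4·y + 15 = 0 ∩ |EF|² = 125/2]
4. E_y = -2  [line -15/4·x + 45/4·y + 15 = 0 ∩ |EF|² = 125/2]
   → E = (-2, -2)

E = (-2, -2)
F = (-9/2, 11/2)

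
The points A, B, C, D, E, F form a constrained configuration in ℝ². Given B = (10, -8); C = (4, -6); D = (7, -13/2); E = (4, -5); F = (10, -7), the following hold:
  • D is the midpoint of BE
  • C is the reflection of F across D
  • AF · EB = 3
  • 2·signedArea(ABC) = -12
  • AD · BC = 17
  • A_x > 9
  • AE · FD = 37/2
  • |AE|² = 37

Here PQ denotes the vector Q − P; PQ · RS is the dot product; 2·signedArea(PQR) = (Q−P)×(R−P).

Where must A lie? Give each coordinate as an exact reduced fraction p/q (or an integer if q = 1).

1. A_x = 10  [AF · EB = 3 ∩ 2·signedArea(ABC) = -12]
2. A_y = -6  [AF · EB = 3 ∩ 2·signedArea(ABC) = -12]
   → A = (10, -6)

A = (10, -6)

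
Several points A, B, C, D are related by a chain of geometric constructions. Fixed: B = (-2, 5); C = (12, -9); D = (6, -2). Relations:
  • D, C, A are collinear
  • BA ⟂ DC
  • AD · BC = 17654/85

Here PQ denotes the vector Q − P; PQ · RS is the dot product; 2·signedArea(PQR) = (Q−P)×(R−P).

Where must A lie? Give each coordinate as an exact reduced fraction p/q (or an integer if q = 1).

1. A_x = -72/85  [D, C, A are collinear ∩ BA ⟂ DC]
2. A_y = 509/85  [D, C, A are collinear ∩ BA ⟂ DC]
   → A = (-72/85, 509/85)

A = (-72/85, 509/85)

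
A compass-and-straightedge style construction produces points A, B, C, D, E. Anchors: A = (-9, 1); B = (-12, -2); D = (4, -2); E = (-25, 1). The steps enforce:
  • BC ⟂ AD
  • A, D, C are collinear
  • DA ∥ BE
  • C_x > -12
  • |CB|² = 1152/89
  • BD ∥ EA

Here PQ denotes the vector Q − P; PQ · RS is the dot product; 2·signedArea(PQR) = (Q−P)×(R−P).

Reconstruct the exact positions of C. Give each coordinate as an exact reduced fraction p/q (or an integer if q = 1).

C = (-996/89, 134/89)

1. C_x = -996/89  [A, D, C are collinear ∩ BC ⟂ AD]
2. C_y = 134/89  [A, D, C are collinear ∩ BC ⟂ AD]
   → C = (-996/89, 134/89)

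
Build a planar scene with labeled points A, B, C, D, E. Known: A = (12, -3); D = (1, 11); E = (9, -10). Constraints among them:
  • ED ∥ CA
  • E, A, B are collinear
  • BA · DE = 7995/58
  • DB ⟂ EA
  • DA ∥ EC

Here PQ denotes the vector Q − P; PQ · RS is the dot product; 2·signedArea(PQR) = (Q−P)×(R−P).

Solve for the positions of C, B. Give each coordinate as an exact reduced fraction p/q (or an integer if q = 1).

B = (891/58, 281/58)
C = (20, -24)

1. C_x = 20  [ED ∥ CA ∩ DA ∥ EC]
2. C_y = -24  [ED ∥ CA ∩ DA ∥ EC]
   → C = (20, -24)
3. B_x = 891/58  [E, A, B are collinear ∩ DB ⟂ EA]
4. B_y = 281/58  [E, A, B are collinear ∩ DB ⟂ EA]
   → B = (891/58, 281/58)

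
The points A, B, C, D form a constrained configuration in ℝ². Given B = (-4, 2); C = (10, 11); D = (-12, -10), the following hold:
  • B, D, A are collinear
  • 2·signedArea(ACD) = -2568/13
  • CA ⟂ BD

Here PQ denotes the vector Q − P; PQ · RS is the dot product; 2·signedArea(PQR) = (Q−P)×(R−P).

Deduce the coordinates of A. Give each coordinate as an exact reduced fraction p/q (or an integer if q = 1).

1. A_x = 58/13  [B, D, A are collinear ∩ CA ⟂ BD]
2. A_y = 191/13  [B, D, A are collinear ∩ CA ⟂ BD]
   → A = (58/13, 191/13)

A = (58/13, 191/13)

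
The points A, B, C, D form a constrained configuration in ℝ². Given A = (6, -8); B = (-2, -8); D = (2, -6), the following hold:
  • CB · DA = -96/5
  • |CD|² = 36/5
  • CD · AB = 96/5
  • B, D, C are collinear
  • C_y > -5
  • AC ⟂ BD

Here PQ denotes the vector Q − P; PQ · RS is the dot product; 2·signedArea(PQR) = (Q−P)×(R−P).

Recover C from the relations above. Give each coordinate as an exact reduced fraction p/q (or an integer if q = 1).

C = (22/5, -24/5)

1. C_x = 22/5  [B, D, C are collinear ∩ AC ⟂ BD]
2. C_y = -24/5  [B, D, C are collinear ∩ AC ⟂ BD]
   → C = (22/5, -24/5)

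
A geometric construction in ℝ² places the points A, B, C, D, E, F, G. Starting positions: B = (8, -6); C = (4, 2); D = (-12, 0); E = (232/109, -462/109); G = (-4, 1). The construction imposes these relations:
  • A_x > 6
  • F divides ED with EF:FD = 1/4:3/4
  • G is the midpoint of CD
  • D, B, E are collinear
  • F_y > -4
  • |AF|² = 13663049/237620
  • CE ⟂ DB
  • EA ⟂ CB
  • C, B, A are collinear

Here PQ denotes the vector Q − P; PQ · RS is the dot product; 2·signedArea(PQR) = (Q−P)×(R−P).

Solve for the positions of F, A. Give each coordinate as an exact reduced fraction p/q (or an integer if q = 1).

A = (3336/545, -1222/545)
F = (-153/109, -693/218)

1. F_x = -153/109  [F divides ED with EF:FD = 1/4:3/4]
2. F_y = -693/218  [F divides ED with EF:FD = 1/4:3/4]
   → F = (-153/109, -693/218)
3. A_x = 3336/545  [C, B, A are collinear ∩ EA ⟂ CB]
4. A_y = -1222/545  [C, B, A are collinear ∩ EA ⟂ CB]
   → A = (3336/545, -1222/545)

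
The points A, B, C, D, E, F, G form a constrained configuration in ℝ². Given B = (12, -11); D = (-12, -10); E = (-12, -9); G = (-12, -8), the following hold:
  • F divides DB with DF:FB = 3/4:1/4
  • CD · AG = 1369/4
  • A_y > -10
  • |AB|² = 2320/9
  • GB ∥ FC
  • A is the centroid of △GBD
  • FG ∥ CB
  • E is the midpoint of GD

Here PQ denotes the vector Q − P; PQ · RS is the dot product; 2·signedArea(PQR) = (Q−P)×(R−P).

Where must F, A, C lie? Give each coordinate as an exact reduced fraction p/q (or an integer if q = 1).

A = (-4, -29/3)
C = (30, -55/4)
F = (6, -43/4)

1. F_x = 6  [F divides DB with DF:FB = 3/4:1/4]
2. F_y = -43/4  [F divides DB with DF:FB = 3/4:1/4]
   → F = (6, -43/4)
3. A_x = -4  [A is the centroid of △GBD]
4. A_y = -29/3  [A is the centroid of △GBD]
   → A = (-4, -29/3)
5. C_x = 30  [FG ∥ CB ∩ GB ∥ FC]
6. C_y = -55/4  [FG ∥ CB ∩ GB ∥ FC]
   → C = (30, -55/4)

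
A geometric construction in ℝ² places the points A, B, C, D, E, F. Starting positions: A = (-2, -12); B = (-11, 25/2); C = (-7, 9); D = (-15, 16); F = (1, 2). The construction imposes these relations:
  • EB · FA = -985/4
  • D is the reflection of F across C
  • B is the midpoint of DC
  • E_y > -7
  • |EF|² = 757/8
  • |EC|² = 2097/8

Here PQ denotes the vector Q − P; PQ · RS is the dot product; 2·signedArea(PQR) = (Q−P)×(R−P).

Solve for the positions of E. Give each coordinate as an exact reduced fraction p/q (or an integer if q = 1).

1. E_x = -13/4  [line 3·x + 14·y + 417/4 = 0 ∩ |EF|² = 757/8]
2. E_y = -27/4  [line 3·x + 14·y + 417/4 = 0 ∩ |EF|² = 757/8]
   → E = (-13/4, -27/4)

E = (-13/4, -27/4)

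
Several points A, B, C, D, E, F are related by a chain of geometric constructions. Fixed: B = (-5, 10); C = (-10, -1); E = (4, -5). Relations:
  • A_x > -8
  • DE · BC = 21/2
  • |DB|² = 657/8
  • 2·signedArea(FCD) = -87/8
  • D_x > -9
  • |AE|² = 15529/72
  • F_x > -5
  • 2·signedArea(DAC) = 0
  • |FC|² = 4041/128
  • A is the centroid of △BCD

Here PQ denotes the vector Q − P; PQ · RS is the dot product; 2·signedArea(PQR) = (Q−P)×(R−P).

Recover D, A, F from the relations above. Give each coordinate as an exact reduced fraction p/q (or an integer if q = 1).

1. D_x = -35/4  [line 5·x + 11·y + 49/2 = 0 ∩ |DB|² = 657/8]
2. D_y = 7/4  [line 5·x + 11·y + 49/2 = 0 ∩ |DB|² = 657/8]
   → D = (-35/4, 7/4)
3. A_x = -95/12  [2·signedArea(DAC) = 0 ∩ A is the centroid of △BCD]
4. A_y = 43/12  [2·signedArea(DAC) = 0 ∩ A is the centroid of △BCD]
   → A = (-95/12, 43/12)
5. F_x = -79/16  [line -11/4·x + 5/4·y + -123/8 = 0 ∩ |FC|² = 4041/128]
6. F_y = 23/16  [line -11/4·x + 5/4·y + -123/8 = 0 ∩ |FC|² = 4041/128]
   → F = (-79/16, 23/16)

A = (-95/12, 43/12)
D = (-35/4, 7/4)
F = (-79/16, 23/16)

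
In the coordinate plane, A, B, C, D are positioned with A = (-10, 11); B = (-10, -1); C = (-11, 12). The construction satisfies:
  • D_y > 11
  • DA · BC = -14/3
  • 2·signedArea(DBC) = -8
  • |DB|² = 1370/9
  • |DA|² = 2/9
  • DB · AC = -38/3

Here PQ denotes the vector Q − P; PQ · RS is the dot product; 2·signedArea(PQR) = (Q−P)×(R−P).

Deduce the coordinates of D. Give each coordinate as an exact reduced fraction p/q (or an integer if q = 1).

1. D_x = -31/3  [DA · BC = -14/3 ∩ DB · AC = -38/3]
2. D_y = 34/3  [DA · BC = -14/3 ∩ DB · AC = -38/3]
   → D = (-31/3, 34/3)

D = (-31/3, 34/3)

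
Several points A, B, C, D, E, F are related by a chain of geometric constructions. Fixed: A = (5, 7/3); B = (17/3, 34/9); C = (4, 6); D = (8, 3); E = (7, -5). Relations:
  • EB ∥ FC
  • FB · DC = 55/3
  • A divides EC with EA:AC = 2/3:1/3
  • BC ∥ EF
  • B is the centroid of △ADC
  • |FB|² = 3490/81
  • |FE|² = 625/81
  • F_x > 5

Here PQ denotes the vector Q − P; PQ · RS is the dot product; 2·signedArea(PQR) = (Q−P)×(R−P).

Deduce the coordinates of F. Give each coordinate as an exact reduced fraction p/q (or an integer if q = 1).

F = (16/3, -25/9)

1. F_x = 16/3  [EB ∥ FC ∩ BC ∥ EF]
2. F_y = -25/9  [EB ∥ FC ∩ BC ∥ EF]
   → F = (16/3, -25/9)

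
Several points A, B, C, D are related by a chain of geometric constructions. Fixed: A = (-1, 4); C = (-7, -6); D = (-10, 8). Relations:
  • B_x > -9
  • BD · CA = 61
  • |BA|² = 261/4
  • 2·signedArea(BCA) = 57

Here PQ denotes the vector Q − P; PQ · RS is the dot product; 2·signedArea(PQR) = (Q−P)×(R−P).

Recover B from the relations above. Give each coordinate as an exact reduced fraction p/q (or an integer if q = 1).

B = (-17/2, 1)

1. B_x = -17/2  [2·signedArea(BCA) = 57 ∩ BD · CA = 61]
2. B_y = 1  [2·signedArea(BCA) = 57 ∩ BD · CA = 61]
   → B = (-17/2, 1)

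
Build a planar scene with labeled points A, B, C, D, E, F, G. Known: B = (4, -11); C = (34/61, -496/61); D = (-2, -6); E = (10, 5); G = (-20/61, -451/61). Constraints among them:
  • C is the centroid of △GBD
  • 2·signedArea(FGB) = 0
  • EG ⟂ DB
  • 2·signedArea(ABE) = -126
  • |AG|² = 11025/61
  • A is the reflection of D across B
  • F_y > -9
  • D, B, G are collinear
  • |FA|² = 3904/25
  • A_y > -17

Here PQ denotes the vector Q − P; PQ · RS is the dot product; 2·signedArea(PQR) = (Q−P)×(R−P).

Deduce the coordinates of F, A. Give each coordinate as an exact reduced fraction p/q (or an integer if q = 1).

A = (10, -16)
F = (2/5, -8)

1. A_x = 10  [A is the reflection of D across B]
2. A_y = -16  [A is the reflection of D across B]
   → A = (10, -16)
3. F_x = 2/5  [line 220/61·x + 264/61·y + 2024/61 = 0 ∩ |FA|² = 3904/25]
4. F_y = -8  [line 220/61·x + 264/61·y + 2024/61 = 0 ∩ |FA|² = 3904/25]
   → F = (2/5, -8)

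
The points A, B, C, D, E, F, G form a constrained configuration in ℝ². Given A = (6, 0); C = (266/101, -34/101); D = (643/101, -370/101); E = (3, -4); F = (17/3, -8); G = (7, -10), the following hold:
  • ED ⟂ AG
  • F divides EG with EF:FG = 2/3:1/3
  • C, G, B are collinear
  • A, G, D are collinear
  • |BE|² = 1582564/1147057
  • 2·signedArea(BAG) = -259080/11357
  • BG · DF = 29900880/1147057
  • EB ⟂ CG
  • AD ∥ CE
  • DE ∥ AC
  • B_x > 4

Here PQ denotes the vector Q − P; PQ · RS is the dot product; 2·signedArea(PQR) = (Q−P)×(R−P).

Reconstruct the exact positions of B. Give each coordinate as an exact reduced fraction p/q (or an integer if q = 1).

B = (4668979/1147057, -4033450/1147057)

1. B_x = 4668979/1147057  [C, G, B are collinear ∩ EB ⟂ CG]
2. B_y = -4033450/1147057  [C, G, B are collinear ∩ EB ⟂ CG]
   → B = (4668979/1147057, -4033450/1147057)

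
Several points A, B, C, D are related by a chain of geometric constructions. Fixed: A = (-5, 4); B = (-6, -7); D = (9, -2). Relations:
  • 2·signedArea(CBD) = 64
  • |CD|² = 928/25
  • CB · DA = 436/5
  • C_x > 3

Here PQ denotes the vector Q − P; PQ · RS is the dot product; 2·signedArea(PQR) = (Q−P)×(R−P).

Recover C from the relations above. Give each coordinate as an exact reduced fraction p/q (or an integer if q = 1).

C = (17/5, 2/5)

1. C_x = 17/5  [CB · DA = 436/5 ∩ 2·signedArea(CBD) = 64]
2. C_y = 2/5  [CB · DA = 436/5 ∩ 2·signedArea(CBD) = 64]
   → C = (17/5, 2/5)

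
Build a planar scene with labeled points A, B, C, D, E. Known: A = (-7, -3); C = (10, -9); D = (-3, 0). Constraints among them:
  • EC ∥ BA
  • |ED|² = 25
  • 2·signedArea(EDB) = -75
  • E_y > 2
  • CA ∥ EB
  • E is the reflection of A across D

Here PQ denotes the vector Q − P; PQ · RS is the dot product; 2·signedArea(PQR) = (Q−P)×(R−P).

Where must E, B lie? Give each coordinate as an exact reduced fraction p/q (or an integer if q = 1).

1. E_x = 1  [E is the reflection of A across D]
2. E_y = 3  [E is the reflection of A across D]
   → E = (1, 3)
3. B_x = -16  [EC ∥ BA ∩ CA ∥ EB]
4. B_y = 9  [EC ∥ BA ∩ CA ∥ EB]
   → B = (-16, 9)

B = (-16, 9)
E = (1, 3)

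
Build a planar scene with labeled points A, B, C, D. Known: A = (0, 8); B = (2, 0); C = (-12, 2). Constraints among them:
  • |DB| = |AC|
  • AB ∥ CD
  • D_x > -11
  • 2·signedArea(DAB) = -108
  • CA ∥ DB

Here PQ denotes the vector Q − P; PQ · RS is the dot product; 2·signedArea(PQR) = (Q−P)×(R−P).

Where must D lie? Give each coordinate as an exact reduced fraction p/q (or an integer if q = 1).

1. D_x = -10  [CA ∥ DB ∩ AB ∥ CD]
2. D_y = -6  [CA ∥ DB ∩ AB ∥ CD]
   → D = (-10, -6)

D = (-10, -6)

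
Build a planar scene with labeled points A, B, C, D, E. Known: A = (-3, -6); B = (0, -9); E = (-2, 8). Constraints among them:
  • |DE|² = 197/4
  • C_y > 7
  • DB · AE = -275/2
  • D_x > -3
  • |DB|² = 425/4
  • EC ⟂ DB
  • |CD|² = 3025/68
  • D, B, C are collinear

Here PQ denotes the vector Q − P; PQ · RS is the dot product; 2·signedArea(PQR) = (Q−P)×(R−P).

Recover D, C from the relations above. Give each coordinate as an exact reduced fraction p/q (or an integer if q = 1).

C = (-70/17, 127/17)
D = (-5/2, 1)

1. D_x = -5/2  [line -1·x + -14·y + 23/2 = 0 ∩ |DE|² = 197/4]
2. D_y = 1  [line -1·x + -14·y + 23/2 = 0 ∩ |DE|² = 197/4]
   → D = (-5/2, 1)
3. C_x = -70/17  [D, B, C are collinear ∩ EC ⟂ DB]
4. C_y = 127/17  [D, B, C are collinear ∩ EC ⟂ DB]
   → C = (-70/17, 127/17)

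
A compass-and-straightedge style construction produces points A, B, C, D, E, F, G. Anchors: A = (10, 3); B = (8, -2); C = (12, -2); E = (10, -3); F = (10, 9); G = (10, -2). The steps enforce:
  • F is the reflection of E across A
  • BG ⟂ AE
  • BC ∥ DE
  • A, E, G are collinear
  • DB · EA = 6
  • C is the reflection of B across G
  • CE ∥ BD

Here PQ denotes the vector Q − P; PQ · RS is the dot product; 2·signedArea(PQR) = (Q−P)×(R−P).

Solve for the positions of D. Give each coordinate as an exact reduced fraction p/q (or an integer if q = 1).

D = (6, -3)

1. D_x = 6  [BC ∥ DE ∩ CE ∥ BD]
2. D_y = -3  [BC ∥ DE ∩ CE ∥ BD]
   → D = (6, -3)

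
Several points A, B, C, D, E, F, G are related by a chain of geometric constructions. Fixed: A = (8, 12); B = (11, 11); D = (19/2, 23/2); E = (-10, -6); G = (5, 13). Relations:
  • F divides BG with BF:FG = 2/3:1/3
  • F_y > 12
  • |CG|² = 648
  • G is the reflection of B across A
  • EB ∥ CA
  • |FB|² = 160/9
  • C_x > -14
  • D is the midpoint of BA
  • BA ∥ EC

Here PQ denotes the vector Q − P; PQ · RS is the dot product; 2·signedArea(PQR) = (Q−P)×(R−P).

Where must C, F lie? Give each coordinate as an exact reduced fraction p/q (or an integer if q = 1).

C = (-13, -5)
F = (7, 37/3)

1. C_x = -13  [EB ∥ CA ∩ BA ∥ EC]
2. C_y = -5  [EB ∥ CA ∩ BA ∥ EC]
   → C = (-13, -5)
3. F_x = 7  [F divides BG with BF:FG = 2/3:1/3]
4. F_y = 37/3  [F divides BG with BF:FG = 2/3:1/3]
   → F = (7, 37/3)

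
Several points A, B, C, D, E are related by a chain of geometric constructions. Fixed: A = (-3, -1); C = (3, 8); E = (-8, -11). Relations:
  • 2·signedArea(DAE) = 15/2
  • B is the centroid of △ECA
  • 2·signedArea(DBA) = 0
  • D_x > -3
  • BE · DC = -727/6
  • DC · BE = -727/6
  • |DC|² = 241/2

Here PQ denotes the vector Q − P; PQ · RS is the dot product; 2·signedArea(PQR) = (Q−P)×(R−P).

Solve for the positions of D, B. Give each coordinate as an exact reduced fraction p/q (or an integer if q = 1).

B = (-8/3, -4/3)
D = (-5/2, -3/2)

1. B_x = -8/3  [B is the centroid of △ECA]
2. B_y = -4/3  [B is the centroid of △ECA]
   → B = (-8/3, -4/3)
3. D_x = -5/2  [2·signedArea(DBA) = 0 ∩ 2·signedArea(DAE) = 15/2]
4. D_y = -3/2  [2·signedArea(DBA) = 0 ∩ 2·signedArea(DAE) = 15/2]
   → D = (-5/2, -3/2)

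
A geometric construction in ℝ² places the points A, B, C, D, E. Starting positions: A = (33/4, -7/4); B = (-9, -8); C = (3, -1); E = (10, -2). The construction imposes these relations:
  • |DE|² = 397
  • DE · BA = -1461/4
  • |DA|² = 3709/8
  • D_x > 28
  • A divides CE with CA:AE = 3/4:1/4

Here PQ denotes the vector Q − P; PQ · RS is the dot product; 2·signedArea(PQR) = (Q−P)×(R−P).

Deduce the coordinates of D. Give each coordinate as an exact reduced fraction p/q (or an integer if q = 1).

D = (29, 4)

1. D_x = 29  [line -69/4·x + -25/4·y + 2101/4 = 0 ∩ |DA|² = 3709/8]
2. D_y = 4  [line -69/4·x + -25/4·y + 2101/4 = 0 ∩ |DA|² = 3709/8]
   → D = (29, 4)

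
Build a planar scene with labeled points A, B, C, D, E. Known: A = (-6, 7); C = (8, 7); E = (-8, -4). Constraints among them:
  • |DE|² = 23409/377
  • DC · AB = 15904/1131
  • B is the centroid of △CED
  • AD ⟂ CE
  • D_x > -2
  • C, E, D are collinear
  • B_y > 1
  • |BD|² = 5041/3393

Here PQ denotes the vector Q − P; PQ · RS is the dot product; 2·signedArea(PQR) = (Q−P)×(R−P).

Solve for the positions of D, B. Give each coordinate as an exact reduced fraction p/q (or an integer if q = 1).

1. D_x = -568/377  [C, E, D are collinear ∩ AD ⟂ CE]
2. D_y = 175/377  [C, E, D are collinear ∩ AD ⟂ CE]
   → D = (-568/377, 175/377)
3. B_x = -568/1131  [B is the centroid of △CED]
4. B_y = 1306/1131  [B is the centroid of △CED]
   → B = (-568/1131, 1306/1131)

B = (-568/1131, 1306/1131)
D = (-568/377, 175/377)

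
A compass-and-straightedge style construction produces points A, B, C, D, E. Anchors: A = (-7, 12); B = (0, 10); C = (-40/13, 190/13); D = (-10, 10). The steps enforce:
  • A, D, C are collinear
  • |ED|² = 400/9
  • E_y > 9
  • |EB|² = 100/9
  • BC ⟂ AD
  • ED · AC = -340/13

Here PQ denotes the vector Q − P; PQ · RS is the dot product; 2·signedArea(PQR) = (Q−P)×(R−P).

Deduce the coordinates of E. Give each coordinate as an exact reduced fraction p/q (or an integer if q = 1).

1. E_x = -10/3  [line -51/13·x + -34/13·y + 170/13 = 0 ∩ |EB|² = 100/9]
2. E_y = 10  [line -51/13·x + -34/13·y + 170/13 = 0 ∩ |EB|² = 100/9]
   → E = (-10/3, 10)

E = (-10/3, 10)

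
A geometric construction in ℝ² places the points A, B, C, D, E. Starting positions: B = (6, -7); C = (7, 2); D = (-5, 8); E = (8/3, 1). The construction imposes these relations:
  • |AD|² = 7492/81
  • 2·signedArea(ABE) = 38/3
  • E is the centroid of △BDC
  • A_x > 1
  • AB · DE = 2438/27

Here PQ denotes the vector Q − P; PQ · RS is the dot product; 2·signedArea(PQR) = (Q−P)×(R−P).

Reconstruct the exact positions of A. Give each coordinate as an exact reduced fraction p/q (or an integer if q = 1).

1. A_x = 11/9  [AB · DE = 2438/27 ∩ 2·signedArea(ABE) = 38/3]
2. A_y = 2/3  [AB · DE = 2438/27 ∩ 2·signedArea(ABE) = 38/3]
   → A = (11/9, 2/3)

A = (11/9, 2/3)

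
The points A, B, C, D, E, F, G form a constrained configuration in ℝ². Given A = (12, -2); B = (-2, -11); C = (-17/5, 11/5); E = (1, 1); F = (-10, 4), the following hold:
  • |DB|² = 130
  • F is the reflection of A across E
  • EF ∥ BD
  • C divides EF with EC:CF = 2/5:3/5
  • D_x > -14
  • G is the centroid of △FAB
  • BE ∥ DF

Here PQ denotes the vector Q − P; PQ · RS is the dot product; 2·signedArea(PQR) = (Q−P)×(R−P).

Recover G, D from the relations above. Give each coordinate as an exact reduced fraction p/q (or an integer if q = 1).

D = (-13, -8)
G = (0, -3)

1. G_x = 0  [G is the centroid of △FAB]
2. G_y = -3  [G is the centroid of △FAB]
   → G = (0, -3)
3. D_x = -13  [BE ∥ DF ∩ EF ∥ BD]
4. D_y = -8  [BE ∥ DF ∩ EF ∥ BD]
   → D = (-13, -8)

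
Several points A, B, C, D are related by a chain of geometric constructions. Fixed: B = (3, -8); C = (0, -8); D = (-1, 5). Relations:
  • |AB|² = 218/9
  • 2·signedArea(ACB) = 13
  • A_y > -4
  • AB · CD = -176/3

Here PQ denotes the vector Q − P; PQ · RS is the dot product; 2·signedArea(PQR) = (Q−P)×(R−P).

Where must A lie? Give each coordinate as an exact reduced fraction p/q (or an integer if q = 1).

A = (2/3, -11/3)

1. A_x = 2/3  [AB · CD = -176/3 ∩ 2·signedArea(ACB) = 13]
2. A_y = -11/3  [AB · CD = -176/3 ∩ 2·signedArea(ACB) = 13]
   → A = (2/3, -11/3)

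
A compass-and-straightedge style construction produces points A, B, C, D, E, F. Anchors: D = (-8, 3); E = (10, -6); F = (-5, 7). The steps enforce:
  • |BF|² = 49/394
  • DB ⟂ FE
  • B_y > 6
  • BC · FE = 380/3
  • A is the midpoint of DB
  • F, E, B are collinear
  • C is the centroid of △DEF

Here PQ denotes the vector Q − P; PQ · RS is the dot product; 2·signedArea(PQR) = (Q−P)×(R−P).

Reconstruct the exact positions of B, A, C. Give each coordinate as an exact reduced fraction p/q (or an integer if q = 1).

A = (-5017/788, 3849/788)
B = (-1865/394, 2667/394)
C = (-1, 4/3)

1. B_x = -1865/394  [F, E, B are collinear ∩ DB ⟂ FE]
2. B_y = 2667/394  [F, E, B are collinear ∩ DB ⟂ FE]
   → B = (-1865/394, 2667/394)
3. A_x = -5017/788  [A is the midpoint of DB]
4. A_y = 3849/788  [A is the midpoint of DB]
   → A = (-5017/788, 3849/788)
5. C_x = -1  [C is the centroid of △DEF]
6. C_y = 4/3  [C is the centroid of △DEF]
   → C = (-1, 4/3)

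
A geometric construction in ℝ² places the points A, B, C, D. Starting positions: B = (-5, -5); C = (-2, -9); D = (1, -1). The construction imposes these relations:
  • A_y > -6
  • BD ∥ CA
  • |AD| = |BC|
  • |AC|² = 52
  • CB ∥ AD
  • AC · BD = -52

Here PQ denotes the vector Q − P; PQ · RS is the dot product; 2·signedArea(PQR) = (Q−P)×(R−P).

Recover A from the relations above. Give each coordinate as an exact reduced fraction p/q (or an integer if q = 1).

1. A_x = 4  [CB ∥ AD ∩ BD ∥ CA]
2. A_y = -5  [CB ∥ AD ∩ BD ∥ CA]
   → A = (4, -5)

A = (4, -5)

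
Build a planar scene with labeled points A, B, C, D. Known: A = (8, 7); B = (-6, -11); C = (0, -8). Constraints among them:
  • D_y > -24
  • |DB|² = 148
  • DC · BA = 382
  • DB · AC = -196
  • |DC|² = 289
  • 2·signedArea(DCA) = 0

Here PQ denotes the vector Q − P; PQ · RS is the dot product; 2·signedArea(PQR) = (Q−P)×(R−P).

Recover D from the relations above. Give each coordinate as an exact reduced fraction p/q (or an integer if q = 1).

D = (-8, -23)

1. D_x = -8  [2·signedArea(DCA) = 0 ∩ DB · AC = -196]
2. D_y = -23  [2·signedArea(DCA) = 0 ∩ DB · AC = -196]
   → D = (-8, -23)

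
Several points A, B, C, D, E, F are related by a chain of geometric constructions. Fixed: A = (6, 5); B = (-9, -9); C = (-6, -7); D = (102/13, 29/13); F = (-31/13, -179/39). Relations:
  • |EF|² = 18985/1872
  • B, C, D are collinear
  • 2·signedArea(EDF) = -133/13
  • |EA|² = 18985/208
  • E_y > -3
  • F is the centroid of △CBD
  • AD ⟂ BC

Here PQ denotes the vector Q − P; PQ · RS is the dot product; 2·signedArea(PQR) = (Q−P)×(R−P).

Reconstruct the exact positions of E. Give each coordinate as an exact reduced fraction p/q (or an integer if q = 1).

E = (-15/52, -57/26)

1. E_x = -15/52  [line 266/39·x + -133/13·y + -266/13 = 0 ∩ |EF|² = 18985/1872]
2. E_y = -57/26  [line 266/39·x + -133/13·y + -266/13 = 0 ∩ |EF|² = 18985/1872]
   → E = (-15/52, -57/26)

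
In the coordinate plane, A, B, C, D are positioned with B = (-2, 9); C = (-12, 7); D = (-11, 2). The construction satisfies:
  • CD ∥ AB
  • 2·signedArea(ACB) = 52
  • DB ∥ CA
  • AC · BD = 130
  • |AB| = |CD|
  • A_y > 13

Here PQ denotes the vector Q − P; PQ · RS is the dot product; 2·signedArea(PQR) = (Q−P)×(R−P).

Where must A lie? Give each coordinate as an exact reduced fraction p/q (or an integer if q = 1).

1. A_x = -3  [CD ∥ AB ∩ DB ∥ CA]
2. A_y = 14  [CD ∥ AB ∩ DB ∥ CA]
   → A = (-3, 14)

A = (-3, 14)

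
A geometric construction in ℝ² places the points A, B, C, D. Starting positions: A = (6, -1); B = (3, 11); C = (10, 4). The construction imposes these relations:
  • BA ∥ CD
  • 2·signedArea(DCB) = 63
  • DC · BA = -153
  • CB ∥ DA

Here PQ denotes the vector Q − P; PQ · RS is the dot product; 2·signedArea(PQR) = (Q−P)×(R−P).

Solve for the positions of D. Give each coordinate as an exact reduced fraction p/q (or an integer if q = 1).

D = (13, -8)

1. D_x = 13  [CB ∥ DA ∩ BA ∥ CD]
2. D_y = -8  [CB ∥ DA ∩ BA ∥ CD]
   → D = (13, -8)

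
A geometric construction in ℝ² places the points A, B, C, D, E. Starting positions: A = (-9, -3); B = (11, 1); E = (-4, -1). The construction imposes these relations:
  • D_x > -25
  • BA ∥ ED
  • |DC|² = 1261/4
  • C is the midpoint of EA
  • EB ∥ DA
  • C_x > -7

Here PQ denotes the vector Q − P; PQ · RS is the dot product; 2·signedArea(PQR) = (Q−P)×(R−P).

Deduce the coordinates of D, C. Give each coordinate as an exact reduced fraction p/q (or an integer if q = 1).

C = (-13/2, -2)
D = (-24, -5)

1. D_x = -24  [EB ∥ DA ∩ BA ∥ ED]
2. D_y = -5  [EB ∥ DA ∩ BA ∥ ED]
   → D = (-24, -5)
3. C_x = -13/2  [C is the midpoint of EA]
4. C_y = -2  [C is the midpoint of EA]
   → C = (-13/2, -2)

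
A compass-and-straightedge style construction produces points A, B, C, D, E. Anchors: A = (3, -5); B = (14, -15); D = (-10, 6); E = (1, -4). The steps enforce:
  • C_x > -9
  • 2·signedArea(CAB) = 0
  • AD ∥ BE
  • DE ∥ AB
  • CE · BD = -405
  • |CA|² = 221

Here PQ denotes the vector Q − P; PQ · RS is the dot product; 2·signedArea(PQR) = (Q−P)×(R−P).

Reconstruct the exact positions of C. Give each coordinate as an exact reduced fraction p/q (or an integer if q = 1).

1. C_x = -8  [2·signedArea(CAB) = 0 ∩ CE · BD = -405]
2. C_y = 5  [2·signedArea(CAB) = 0 ∩ CE · BD = -405]
   → C = (-8, 5)

C = (-8, 5)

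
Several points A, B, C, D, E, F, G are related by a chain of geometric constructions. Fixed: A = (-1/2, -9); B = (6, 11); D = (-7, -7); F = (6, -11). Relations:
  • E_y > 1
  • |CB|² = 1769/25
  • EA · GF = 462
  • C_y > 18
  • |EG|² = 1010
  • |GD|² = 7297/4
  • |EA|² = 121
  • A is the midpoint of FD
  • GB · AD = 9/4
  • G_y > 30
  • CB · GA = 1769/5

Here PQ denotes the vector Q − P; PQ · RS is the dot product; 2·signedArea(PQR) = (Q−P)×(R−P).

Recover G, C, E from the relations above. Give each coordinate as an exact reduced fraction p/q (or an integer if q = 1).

C = (43/5, 19)
E = (-1/2, 2)
G = (25/2, 31)

1. G_x = 25/2  [line 13/2·x + -2·y + -77/4 = 0 ∩ |GD|² = 7297/4]
2. G_y = 31  [line 13/2·x + -2·y + -77/4 = 0 ∩ |GD|² = 7297/4]
   → G = (25/2, 31)
3. C_x = 43/5  [line 13·x + 40·y + -4359/5 = 0 ∩ |CB|² = 1769/25]
4. C_y = 19  [line 13·x + 40·y + -4359/5 = 0 ∩ |CB|² = 1769/25]
   → C = (43/5, 19)
5. E_x = -1/2  [line 13/2·x + 42·y + -323/4 = 0 ∩ |EG|² = 1010]
6. E_y = 2  [line 13/2·x + 42·y + -323/4 = 0 ∩ |EG|² = 1010]
   → E = (-1/2, 2)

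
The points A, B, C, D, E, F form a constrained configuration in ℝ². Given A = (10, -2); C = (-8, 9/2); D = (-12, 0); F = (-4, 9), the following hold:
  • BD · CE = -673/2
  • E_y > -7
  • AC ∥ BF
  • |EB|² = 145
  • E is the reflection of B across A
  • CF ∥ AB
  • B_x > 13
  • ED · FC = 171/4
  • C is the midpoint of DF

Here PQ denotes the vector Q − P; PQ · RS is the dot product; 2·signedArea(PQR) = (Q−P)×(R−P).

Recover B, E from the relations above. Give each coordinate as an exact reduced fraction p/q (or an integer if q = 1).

1. B_x = 14  [AC ∥ BF ∩ CF ∥ AB]
2. B_y = 5/2  [AC ∥ BF ∩ CF ∥ AB]
   → B = (14, 5/2)
3. E_x = 6  [E is the reflection of B across A]
4. E_y = -13/2  [E is the reflection of B across A]
   → E = (6, -13/2)

B = (14, 5/2)
E = (6, -13/2)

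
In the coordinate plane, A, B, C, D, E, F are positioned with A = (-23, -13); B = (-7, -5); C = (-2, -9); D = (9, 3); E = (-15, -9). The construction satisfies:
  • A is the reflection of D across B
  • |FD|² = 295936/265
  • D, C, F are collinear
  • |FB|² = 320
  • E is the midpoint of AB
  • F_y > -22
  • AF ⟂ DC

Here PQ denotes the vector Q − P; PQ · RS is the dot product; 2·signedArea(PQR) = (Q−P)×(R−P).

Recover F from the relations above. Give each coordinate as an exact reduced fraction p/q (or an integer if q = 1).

1. F_x = -3599/265  [D, C, F are collinear ∩ AF ⟂ DC]
2. F_y = -5733/265  [D, C, F are collinear ∩ AF ⟂ DC]
   → F = (-3599/265, -5733/265)

F = (-3599/265, -5733/265)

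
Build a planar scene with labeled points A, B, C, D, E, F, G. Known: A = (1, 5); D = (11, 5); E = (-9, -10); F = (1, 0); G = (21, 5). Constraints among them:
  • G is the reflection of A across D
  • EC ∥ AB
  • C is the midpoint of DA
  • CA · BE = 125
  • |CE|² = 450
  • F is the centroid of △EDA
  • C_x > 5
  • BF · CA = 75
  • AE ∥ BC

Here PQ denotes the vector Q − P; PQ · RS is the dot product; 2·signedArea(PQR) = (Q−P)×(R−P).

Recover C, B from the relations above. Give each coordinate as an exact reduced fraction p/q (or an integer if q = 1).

B = (16, 20)
C = (6, 5)

1. C_x = 6  [C is the midpoint of DA]
2. C_y = 5  [C is the midpoint of DA]
   → C = (6, 5)
3. B_x = 16  [AE ∥ BC ∩ EC ∥ AB]
4. B_y = 20  [AE ∥ BC ∩ EC ∥ AB]
   → B = (16, 20)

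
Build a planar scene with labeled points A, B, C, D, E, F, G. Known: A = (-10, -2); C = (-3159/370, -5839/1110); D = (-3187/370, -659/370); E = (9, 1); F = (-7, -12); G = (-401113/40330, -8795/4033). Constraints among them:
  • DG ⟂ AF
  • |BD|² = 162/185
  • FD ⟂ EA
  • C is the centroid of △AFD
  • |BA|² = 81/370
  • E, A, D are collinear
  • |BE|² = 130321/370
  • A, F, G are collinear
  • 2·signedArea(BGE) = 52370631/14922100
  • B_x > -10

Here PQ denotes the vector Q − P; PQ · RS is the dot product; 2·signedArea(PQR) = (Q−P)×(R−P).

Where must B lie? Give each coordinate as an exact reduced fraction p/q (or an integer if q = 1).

1. B_x = -3529/370  [line -12828/4033·x + 764083/40330·y + 92091059/14922100 = 0 ∩ |BA|² = 81/370]
2. B_y = -713/370  [line -12828/4033·x + 764083/40330·y + 92091059/14922100 = 0 ∩ |BA|² = 81/370]
   → B = (-3529/370, -713/370)

B = (-3529/370, -713/370)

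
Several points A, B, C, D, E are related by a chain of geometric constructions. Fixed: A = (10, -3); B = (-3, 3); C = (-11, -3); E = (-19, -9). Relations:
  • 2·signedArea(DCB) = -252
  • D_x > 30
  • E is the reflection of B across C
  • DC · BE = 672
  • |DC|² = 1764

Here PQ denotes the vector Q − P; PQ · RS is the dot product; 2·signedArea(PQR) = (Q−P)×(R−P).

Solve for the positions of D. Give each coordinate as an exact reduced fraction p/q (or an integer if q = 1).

1. D_x = 31  [2·signedArea(DCB) = -252 ∩ DC · BE = 672]
2. D_y = -3  [2·signedArea(DCB) = -252 ∩ DC · BE = 672]
   → D = (31, -3)

D = (31, -3)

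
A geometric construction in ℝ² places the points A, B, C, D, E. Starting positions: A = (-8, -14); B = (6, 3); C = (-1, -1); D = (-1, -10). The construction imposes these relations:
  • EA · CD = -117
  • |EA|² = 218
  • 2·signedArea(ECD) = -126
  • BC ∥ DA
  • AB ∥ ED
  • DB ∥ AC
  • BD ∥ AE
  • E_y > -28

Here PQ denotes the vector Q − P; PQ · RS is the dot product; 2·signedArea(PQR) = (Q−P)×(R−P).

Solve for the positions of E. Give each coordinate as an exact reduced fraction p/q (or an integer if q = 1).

E = (-15, -27)

1. E_x = -15  [AB ∥ ED ∩ BD ∥ AE]
2. E_y = -27  [AB ∥ ED ∩ BD ∥ AE]
   → E = (-15, -27)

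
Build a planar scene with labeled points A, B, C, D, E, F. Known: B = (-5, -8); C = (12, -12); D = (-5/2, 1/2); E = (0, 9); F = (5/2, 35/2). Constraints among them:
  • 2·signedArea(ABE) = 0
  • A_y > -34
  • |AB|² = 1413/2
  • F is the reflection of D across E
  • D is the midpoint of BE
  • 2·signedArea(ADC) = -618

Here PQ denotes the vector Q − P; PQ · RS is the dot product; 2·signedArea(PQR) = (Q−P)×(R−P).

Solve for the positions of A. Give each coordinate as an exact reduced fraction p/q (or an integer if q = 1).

A = (-25/2, -67/2)

1. A_x = -25/2  [2·signedArea(ABE) = 0 ∩ 2·signedArea(ADC) = -618]
2. A_y = -67/2  [2·signedArea(ABE) = 0 ∩ 2·signedArea(ADC) = -618]
   → A = (-25/2, -67/2)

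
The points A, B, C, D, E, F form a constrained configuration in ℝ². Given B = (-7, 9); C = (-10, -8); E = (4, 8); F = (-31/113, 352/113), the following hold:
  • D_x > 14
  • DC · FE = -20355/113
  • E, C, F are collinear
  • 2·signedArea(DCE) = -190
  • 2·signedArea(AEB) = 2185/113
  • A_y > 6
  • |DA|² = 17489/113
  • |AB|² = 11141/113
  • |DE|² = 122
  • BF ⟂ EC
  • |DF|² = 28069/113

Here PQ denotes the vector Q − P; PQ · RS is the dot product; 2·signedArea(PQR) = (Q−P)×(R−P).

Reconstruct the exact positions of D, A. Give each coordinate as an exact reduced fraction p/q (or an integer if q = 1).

A = (291/113, 720/113)
D = (15, 7)

1. D_x = 15  [2·signedArea(DCE) = -190 ∩ DC · FE = -20355/113]
2. D_y = 7  [2·signedArea(DCE) = -190 ∩ DC · FE = -20355/113]
   → D = (15, 7)
3. A_x = 291/113  [line -1·x + -11·y + 8211/113 = 0 ∩ |DA|² = 17489/113]
4. A_y = 720/113  [line -1·x + -11·y + 8211/113 = 0 ∩ |DA|² = 17489/113]
   → A = (291/113, 720/113)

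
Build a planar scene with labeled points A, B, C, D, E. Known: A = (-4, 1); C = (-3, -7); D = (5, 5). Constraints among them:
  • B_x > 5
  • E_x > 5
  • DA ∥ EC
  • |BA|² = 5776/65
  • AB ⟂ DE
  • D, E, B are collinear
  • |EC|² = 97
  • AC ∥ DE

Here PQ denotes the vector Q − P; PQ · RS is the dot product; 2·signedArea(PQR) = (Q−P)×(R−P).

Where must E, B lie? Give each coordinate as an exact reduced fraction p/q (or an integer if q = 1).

B = (348/65, 141/65)
E = (6, -3)

1. E_x = 6  [DA ∥ EC ∩ AC ∥ DE]
2. E_y = -3  [DA ∥ EC ∩ AC ∥ DE]
   → E = (6, -3)
3. B_x = 348/65  [D, E, B are collinear ∩ AB ⟂ DE]
4. B_y = 141/65  [D, E, B are collinear ∩ AB ⟂ DE]
   → B = (348/65, 141/65)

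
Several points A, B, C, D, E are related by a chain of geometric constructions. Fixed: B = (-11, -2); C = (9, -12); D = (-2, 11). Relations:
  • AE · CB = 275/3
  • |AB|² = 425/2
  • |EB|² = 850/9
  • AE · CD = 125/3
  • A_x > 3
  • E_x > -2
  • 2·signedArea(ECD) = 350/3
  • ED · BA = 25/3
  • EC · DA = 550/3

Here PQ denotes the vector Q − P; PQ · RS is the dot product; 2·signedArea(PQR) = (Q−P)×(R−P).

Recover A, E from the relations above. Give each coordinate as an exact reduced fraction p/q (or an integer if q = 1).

1. E_x = -4/3  [line -23·x + -11·y + -125/3 = 0 ∩ |EB|² = 850/9]
2. E_y = -1  [line -23·x + -11·y + -125/3 = 0 ∩ |EB|² = 850/9]
   → E = (-4/3, -1)
3. A_x = 7/2  [AE · CB = 275/3 ∩ ED · BA = 25/3]
4. A_y = -1/2  [AE · CB = 275/3 ∩ ED · BA = 25/3]
   → A = (7/2, -1/2)

A = (7/2, -1/2)
E = (-4/3, -1)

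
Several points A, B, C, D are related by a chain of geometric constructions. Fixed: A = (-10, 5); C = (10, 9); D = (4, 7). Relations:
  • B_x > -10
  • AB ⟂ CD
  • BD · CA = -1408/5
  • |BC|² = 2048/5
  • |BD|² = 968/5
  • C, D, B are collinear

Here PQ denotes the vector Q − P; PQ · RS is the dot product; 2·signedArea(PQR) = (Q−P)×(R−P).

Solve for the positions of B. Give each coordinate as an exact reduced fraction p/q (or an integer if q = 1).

B = (-46/5, 13/5)

1. B_x = -46/5  [C, D, B are collinear ∩ AB ⟂ CD]
2. B_y = 13/5  [C, D, B are collinear ∩ AB ⟂ CD]
   → B = (-46/5, 13/5)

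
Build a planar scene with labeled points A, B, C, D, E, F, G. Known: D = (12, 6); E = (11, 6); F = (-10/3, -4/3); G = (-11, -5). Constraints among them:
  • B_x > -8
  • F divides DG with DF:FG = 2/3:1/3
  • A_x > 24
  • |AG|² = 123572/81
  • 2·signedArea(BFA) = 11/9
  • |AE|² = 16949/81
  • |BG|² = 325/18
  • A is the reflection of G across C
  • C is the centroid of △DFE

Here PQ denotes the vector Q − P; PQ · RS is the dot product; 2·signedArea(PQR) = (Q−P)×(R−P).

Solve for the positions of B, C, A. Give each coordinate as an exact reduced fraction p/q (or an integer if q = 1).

A = (217/9, 109/9)
B = (-43/6, -19/6)
C = (59/9, 32/9)

1. C_x = 59/9  [C is the centroid of △DFE]
2. C_y = 32/9  [C is the centroid of △DFE]
   → C = (59/9, 32/9)
3. A_x = 217/9  [A is the reflection of G across C]
4. A_y = 109/9  [A is the reflection of G across C]
   → A = (217/9, 109/9)
5. B_x = -43/6  [line -121/9·x + 247/9·y + -85/9 = 0 ∩ |BG|² = 325/18]
6. B_y = -19/6  [line -121/9·x + 247/9·y + -85/9 = 0 ∩ |BG|² = 325/18]
   → B = (-43/6, -19/6)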